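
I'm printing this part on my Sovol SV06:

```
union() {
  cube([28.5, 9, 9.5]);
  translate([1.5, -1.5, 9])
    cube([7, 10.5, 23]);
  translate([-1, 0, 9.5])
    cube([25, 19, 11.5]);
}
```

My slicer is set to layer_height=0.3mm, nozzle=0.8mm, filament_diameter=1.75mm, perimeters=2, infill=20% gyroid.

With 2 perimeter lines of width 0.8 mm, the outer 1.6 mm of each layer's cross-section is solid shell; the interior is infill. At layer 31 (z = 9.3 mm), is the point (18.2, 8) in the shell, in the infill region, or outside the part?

shell

At z = 9.3 mm: the cube is present — its section is the full 28.5×9 rectangle; the cube at (1.5, -1.5) is present — its section is the full 7×10.5 rectangle; the cube at (-1, 0) is not intersected at this z (z outside [9.5, 21]); Combining (union): the regions partially overlap (shared area 63.00 mm²), so overlapping operands fuse into one piece — 1 connected region. Overall, the cross-section is a single solid region. The nearest boundary edge runs (8.50, 9.00)→(28.50, 9.00); distance from the point to it = 1.00 mm. The point is inside the cross-section, 1.00 mm from the nearest boundary — within the 1.6 mm shell band (2 × 0.8).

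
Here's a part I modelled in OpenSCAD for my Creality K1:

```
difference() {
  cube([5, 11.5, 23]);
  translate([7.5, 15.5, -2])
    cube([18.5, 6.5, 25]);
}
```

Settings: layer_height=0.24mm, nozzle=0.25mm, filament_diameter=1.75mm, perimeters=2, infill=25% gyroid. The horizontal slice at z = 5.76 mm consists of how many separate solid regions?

At z = 5.76 mm: the cube is present — its section is the full 5×11.5 rectangle; the cube at (7.5, 15.5) (footprint 18.5×6.5) is included at this height; After the difference (first − rest): starting from the 5×11.5 cube, the 18.5×6.5 cube at (7.5, 15.5) misses the remaining region (no effect) — 1 connected region. The result has 1 disconnected region.

1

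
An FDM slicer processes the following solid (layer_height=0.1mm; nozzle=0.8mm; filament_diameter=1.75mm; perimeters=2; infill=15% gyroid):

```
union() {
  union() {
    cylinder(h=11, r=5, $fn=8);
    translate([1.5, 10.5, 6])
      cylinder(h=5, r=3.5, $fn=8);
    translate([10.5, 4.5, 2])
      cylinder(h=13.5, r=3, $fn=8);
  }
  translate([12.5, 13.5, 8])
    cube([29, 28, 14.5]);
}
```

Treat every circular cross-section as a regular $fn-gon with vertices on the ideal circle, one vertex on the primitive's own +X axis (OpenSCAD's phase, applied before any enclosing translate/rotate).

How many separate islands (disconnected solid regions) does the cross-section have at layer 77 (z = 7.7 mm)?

At z = 7.7 mm: the cylinder: section is a regular 8-gon, circumradius r=5; the cylinder at (1.5, 10.5): section is a regular 8-gon, circumradius r=3.5; the cylinder at (10.5, 4.5): section is a regular 8-gon, circumradius r=3; Merging all regions: the 3 present regions are separate (no shared area or edge), so areas and boundary lengths simply add and each stays a separate island — 3 connected regions; the cube at (12.5, 13.5) is not intersected at this z (z outside [8, 22.5]); Taking the union: only the result so far is present, so the union is just that shape — 3 connected regions. Overall, the cross-section has 3 separate islands. Island count = 3.

3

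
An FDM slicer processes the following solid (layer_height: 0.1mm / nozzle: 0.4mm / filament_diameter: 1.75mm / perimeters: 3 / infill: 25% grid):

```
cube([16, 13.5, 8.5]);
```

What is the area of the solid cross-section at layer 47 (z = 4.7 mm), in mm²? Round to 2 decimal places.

At z = 4.7 mm: the 16×13.5 cube contributes its full rectangle (area 216.00 mm²). Overall, the cross-section is a single solid region. Net area = 216.00 mm².

216.00 mm²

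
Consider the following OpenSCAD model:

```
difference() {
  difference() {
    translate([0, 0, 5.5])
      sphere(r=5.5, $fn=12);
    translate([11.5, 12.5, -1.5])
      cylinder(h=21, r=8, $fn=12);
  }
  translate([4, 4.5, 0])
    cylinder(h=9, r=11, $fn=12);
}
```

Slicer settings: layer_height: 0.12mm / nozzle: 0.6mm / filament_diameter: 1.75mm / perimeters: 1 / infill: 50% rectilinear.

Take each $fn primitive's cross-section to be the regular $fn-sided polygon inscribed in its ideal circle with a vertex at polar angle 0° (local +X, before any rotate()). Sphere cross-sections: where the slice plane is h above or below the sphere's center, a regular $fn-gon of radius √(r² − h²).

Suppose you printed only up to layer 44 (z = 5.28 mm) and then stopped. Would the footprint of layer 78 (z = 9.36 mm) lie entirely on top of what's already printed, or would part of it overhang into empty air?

part overhangs

Compare the two slices. At z = 5.28: the r=5.5 sphere contributes a regular 12-gon of circumradius √(5.5²−0.22²) = 5.496 (area = (12/2)·5.496²·sin(360°/12) = 90.60 mm²); the cylinder at (11.5, 12.5): section is a regular 12-gon, circumradius r=8 (area = (12/2)·8.000²·sin(360°/12) = 192.00 mm²); After the difference (first − rest): starting from the r=5.5 sphere (90.60 mm²), the r=8 cylinder at (11.5, 12.5) misses the remaining region (no effect) — area = 90.60 mm²; the r=11 cylinder at (4, 4.5) contributes a regular 12-gon of circumradius 11 (area = (12/2)·11.000²·sin(360°/12) = 363.00 mm²); After the difference (first − rest): starting from that combined region (90.60 mm²), the r=11 cylinder at (4, 4.5) partially overlaps it — only the 87.70 mm² overlap (of its 363.00 mm²) is removed, clipping the outline — area = 2.91 mm². At z = 9.36: the r=5.5 sphere slices to a regular 12-gon of circumradius 3.918 (√(r²−h²) with h=3.86 from center) (area = (12/2)·3.918²·sin(360°/12) = 46.05 mm²); the cylinder at (11.5, 12.5): section is a regular 12-gon, circumradius r=8 (area = (12/2)·8.000²·sin(360°/12) = 192.00 mm²); Taking the first minus the rest: starting from the r=5.5 sphere (46.05 mm²), the r=8 cylinder at (11.5, 12.5) misses the remaining region (no effect) — area = 46.05 mm²; the cylinder at (4, 4.5) is not intersected at this z (z outside [0, 9]); After the difference (first − rest): none of the subtracted shapes is present at this height, so the result so far is unchanged — area = 46.05 mm². Checking containment: at z = 9.36 the cross-section extends beyond the z = 5.28 cross-section by about 46.05 mm².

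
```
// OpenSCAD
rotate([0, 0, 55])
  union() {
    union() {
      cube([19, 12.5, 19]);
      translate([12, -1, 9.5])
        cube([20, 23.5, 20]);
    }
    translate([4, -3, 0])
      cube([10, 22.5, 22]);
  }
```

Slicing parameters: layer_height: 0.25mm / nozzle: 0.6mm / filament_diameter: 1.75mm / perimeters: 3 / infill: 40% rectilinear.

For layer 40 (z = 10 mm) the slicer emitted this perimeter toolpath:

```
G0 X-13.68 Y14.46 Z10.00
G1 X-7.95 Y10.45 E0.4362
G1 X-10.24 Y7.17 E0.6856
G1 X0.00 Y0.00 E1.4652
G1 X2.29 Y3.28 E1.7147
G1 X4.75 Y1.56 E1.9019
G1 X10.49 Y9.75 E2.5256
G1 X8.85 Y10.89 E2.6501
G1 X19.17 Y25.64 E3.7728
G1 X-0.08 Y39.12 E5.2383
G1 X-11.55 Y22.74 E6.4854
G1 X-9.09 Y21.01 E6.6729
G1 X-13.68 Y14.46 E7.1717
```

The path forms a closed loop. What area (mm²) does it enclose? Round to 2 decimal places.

704.03 mm²

Apply the shoelace formula to the sequence of (X, Y) vertices; enclosed area = 704.03 mm².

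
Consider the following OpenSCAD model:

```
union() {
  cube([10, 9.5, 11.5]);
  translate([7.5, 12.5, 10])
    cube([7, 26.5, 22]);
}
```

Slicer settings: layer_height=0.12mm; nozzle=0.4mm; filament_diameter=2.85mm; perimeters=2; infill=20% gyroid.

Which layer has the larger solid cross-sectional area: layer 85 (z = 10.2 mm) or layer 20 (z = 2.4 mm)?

layer 85 (z = 10.2 mm)

Layer 85 (z = 10.2): the 10×9.5 cube contributes its full rectangle (area 95.00 mm²); the 7×26.5 cube at (7.5, 12.5) contributes its full rectangle (area 185.50 mm²); Merging all regions: the 2 present regions are separate (no shared area or edge), so areas and boundary lengths simply add and each stays a separate island — area = 280.50 mm². So its area = 280.50 mm². Layer 20 (z = 2.4): the cube (footprint 10×9.5) is included at this height (area 95.00 mm²); the cube at (7.5, 12.5) is absent (z outside [10, 32]); Combining (union): only the 10×9.5 cube is present, so the union is just that shape — area = 95.00 mm². So its area = 95.00 mm². Layer 85 is larger (280.50 vs 95.00 mm²).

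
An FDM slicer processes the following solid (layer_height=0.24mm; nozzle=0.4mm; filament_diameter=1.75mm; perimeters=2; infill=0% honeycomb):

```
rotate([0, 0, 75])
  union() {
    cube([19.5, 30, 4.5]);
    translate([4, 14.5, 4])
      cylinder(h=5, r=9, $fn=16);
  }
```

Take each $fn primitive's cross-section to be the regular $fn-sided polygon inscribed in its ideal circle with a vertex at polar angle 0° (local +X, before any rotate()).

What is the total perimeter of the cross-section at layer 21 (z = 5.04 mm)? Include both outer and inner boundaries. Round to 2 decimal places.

At z = 5.04 mm: the cube is not intersected at this z (z outside [0, 4.5]); the cylinder at (4, 14.5): section is a regular 16-gon, circumradius r=9 (perimeter = 2·16·9.000·sin(180°/16) = 56.19 mm); Combining (union): only the r=9 cylinder at (4, 14.5) is present, so the union is just that shape — boundary = 56.19 mm; (whole slice rotated 75° about Z — lengths, areas and connectivity unchanged). Overall, the cross-section is a single solid region. Total boundary length (outer) = 56.19 mm.

56.19 mm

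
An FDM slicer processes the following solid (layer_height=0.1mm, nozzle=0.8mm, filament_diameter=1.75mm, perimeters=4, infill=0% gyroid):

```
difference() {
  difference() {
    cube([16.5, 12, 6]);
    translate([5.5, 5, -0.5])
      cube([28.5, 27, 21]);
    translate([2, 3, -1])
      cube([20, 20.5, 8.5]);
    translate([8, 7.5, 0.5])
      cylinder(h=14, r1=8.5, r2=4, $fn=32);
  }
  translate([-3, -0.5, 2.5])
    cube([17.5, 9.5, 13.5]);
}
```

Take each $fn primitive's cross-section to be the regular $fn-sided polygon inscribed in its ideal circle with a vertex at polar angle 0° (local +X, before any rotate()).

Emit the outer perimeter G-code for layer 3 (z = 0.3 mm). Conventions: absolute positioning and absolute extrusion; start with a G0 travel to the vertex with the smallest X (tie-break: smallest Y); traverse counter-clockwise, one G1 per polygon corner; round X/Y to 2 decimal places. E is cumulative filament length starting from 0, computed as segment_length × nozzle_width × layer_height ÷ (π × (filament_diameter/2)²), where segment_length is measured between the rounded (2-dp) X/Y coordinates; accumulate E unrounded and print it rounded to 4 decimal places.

At z = 0.3 mm: the cube (footprint 16.5×12) is included at this height; the cube at (5.5, 5) (footprint 28.5×27) is included at this height; the 20×20.5 cube at (2, 3) contributes its full rectangle; the cone at (8, 7.5) is absent (z outside [0.5, 14.5]); Subtracting the remaining from the first: starting from the 16.5×12 cube, the 28.5×27 cube at (5.5, 5) partially overlaps it — only the 77.00 mm² overlap (of its 769.50 mm²) is removed, clipping the outline; the 20×20.5 cube at (2, 3) partially overlaps it — only the 53.50 mm² overlap (of its 410.00 mm²) is removed, clipping the outline — 1 connected region; the cube at (-3, -0.5) is absent (z outside [2.5, 16]); After the difference (first − rest): none of the subtracted shapes is present at this height, so that combined region is unchanged — 1 connected region. The outline is a single polygon with 6 vertices. Extrusion per mm of travel: 0.8 × 0.1 / (π × 0.875²) = 0.033260. Accumulating E over each segment gives final E = 1.8958.

G0 X0.00 Y0.00 Z0.30
G1 X16.50 Y0.00 E0.5488
G1 X16.50 Y3.00 E0.6486
G1 X2.00 Y3.00 E1.1308
G1 X2.00 Y12.00 E1.4302
G1 X0.00 Y12.00 E1.4967
G1 X0.00 Y0.00 E1.8958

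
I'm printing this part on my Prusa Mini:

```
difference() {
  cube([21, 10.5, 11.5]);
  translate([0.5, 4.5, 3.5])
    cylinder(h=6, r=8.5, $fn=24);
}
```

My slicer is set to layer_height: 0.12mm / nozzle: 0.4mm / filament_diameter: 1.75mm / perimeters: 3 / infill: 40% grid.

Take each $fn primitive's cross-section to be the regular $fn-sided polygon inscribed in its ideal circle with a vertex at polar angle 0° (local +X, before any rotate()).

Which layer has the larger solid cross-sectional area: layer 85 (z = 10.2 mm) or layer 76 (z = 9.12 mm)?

layer 85 (z = 10.2 mm)

Layer 85 (z = 10.2): the cube is present — its section is the full 21×10.5 rectangle (area 220.50 mm²); the cylinder at (0.5, 4.5) is absent (z outside [3.5, 9.5]); After the difference (first − rest): none of the subtracted shapes is present at this height, so the 21×10.5 cube is unchanged — area = 220.50 mm². So its area = 220.50 mm². Layer 76 (z = 9.12): the cube (footprint 21×10.5) is included at this height (area 220.50 mm²); the r=8.5 cylinder at (0.5, 4.5) gives a regular 24-gon of circumradius 8.5 (constant along its height) (area = (24/2)·8.500²·sin(360°/24) = 224.40 mm²); Subtracting the remaining from the first: starting from the 21×10.5 cube (220.50 mm²), the r=8.5 cylinder at (0.5, 4.5) partially overlaps it — only the 87.46 mm² overlap (of its 224.40 mm²) is removed, clipping the outline — area = 133.04 mm². So its area = 133.04 mm². Layer 85 is larger (220.50 vs 133.04 mm²).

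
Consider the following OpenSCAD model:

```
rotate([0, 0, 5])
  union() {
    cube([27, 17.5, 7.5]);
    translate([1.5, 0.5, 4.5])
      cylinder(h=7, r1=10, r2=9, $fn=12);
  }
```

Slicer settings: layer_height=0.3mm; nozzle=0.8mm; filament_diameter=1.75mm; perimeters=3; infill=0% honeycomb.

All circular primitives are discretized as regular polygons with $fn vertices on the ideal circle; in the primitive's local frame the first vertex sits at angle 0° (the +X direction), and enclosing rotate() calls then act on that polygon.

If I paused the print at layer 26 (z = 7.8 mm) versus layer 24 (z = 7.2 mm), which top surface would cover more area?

layer 24 (z = 7.2 mm)

Layer 26 (z = 7.8): the cube does not reach this height (z outside [0, 7.5]); the cone at (1.5, 0.5) (r1=10→r2=9) has section circumradius 9.529 here — a regular 12-gon (area = (12/2)·9.529²·sin(360°/12) = 272.38 mm²); Taking the union: only the cone at (1.5, 0.5) is present, so the union is just that shape — area = 272.38 mm²; (whole slice rotated 5° about Z — lengths, areas and connectivity unchanged). So its area = 272.38 mm². Layer 24 (z = 7.2): the cube (footprint 27×17.5) is included at this height (area 472.50 mm²); the cone at (1.5, 0.5): at t=0.386 of its height the radius interpolates to r₁+(r₂−r₁)t = 9.614, giving a regular 12-gon of that circumradius (area = (12/2)·9.614²·sin(360°/12) = 277.30 mm²); Combining (union): the regions partially overlap — summed areas 749.80 mm² minus the doubly-counted overlap 88.97 mm² gives 660.83 mm² — area = 660.83 mm²; (rotated 5° about Z; rotation is an isometry so areas/perimeters/island counts are preserved). So its area = 660.83 mm². Layer 24 is larger (660.83 vs 272.38 mm²).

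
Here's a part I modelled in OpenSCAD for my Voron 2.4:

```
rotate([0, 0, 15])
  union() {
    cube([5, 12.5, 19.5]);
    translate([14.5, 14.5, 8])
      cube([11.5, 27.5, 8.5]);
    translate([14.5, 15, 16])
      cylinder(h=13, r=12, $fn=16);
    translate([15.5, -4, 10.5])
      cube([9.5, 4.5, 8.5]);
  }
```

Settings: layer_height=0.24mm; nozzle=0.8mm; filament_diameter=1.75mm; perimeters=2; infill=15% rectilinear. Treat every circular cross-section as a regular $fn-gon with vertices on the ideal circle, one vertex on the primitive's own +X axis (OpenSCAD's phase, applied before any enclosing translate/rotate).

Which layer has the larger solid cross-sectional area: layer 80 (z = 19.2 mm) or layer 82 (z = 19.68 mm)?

Layer 80 (z = 19.2): the cube is present — its section is the full 5×12.5 rectangle (area 62.50 mm²); the cube at (14.5, 14.5) is not intersected at this z (z outside [8, 16.5]); the r=12 cylinder at (14.5, 15) contributes a regular 16-gon of circumradius 12 (area = (16/2)·12.000²·sin(360°/16) = 440.85 mm²); the cube at (15.5, -4) does not reach this height (z outside [10.5, 19]); Combining (union): the regions partially overlap — summed areas 503.35 mm² minus the doubly-counted overlap 5.64 mm² gives 497.71 mm² — area = 497.71 mm²; (whole slice rotated 15° about Z — lengths, areas and connectivity unchanged). So its area = 497.71 mm². Layer 82 (z = 19.68): the cube does not reach this height (z outside [0, 19.5]); the cube at (14.5, 14.5) is not intersected at this z (z outside [8, 16.5]); the r=12 cylinder at (14.5, 15) gives a regular 16-gon of circumradius 12 (constant along its height) (area = (16/2)·12.000²·sin(360°/16) = 440.85 mm²); the cube at (15.5, -4) is absent (z outside [10.5, 19]); Combining (union): only the r=12 cylinder at (14.5, 15) is present, so the union is just that shape — area = 440.85 mm²; (whole slice rotated 15° about Z — lengths, areas and connectivity unchanged). So its area = 440.85 mm². Layer 80 is larger (497.71 vs 440.85 mm²).

layer 80 (z = 19.2 mm)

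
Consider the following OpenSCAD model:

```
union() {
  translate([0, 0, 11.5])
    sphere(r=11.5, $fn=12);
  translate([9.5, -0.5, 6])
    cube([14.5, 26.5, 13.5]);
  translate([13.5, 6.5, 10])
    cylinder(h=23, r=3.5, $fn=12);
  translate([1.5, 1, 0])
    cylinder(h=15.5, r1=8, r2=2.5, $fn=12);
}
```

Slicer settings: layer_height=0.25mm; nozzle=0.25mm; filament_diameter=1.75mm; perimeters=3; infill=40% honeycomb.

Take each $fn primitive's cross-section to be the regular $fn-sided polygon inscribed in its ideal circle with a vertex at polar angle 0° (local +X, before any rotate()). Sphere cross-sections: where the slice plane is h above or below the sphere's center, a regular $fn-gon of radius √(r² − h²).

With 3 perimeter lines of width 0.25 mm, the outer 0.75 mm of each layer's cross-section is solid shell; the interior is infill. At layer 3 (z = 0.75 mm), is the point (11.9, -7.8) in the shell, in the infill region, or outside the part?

outside

At z = 0.75 mm: the r=11.5 sphere slices to a regular 12-gon of circumradius 4.085 (√(r²−h²) with h=10.75 from center); the cube at (9.5, -0.5) is not intersected at this z (z outside [6, 19.5]); the cylinder at (13.5, 6.5) does not reach this height (z outside [10, 33]); the cone at (1.5, 1) contributes a regular 12-gon of circumradius 7.734 (interpolated between r1=8 and r2=2.5 at t=0.048); Taking the union: the r=11.5 sphere lies entirely inside the cone at (1.5, 1), so the union is just the cone at (1.5, 1) — 1 connected region. Overall, the cross-section is a single solid region. The nearest boundary edge runs (8.20, -2.87)→(5.37, -5.70); distance from the point to it = 6.11 mm. The point is not inside any of the regions above, so it lies outside the cross-section (6.11 mm from the nearest boundary).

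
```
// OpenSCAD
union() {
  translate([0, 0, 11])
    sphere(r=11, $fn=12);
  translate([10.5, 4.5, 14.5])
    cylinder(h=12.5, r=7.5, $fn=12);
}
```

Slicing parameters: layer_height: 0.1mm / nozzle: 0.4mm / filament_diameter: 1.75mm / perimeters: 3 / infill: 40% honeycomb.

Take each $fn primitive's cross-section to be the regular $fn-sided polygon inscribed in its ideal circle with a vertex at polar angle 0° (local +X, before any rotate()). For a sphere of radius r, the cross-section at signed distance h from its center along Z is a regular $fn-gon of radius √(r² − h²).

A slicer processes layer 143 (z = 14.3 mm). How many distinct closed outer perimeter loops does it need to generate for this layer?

At z = 14.3 mm: the r=11 sphere slices to a regular 12-gon of circumradius 10.493 (√(r²−h²) with h=3.3 from center); the cylinder at (10.5, 4.5) is not intersected at this z (z outside [14.5, 27]); Combining (union): only the r=11 sphere is present, so the union is just that shape — 1 connected region. The result has 1 disconnected region.

1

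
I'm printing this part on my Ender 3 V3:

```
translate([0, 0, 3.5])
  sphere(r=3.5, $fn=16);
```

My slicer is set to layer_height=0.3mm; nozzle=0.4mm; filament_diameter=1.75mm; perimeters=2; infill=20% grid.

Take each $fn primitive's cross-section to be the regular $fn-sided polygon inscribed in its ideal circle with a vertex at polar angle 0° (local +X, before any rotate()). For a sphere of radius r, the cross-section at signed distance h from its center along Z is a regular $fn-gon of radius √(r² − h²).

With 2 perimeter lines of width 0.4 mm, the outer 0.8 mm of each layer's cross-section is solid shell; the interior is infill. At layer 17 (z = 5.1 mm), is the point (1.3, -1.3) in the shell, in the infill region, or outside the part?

infill

At z = 5.1 mm: the sphere: section is a regular 16-gon, circumradius = √(r²−h²) = √(3.5²−1.6²) = 3.113. Overall, the cross-section is a single solid region. The nearest boundary edge runs (2.20, -2.20)→(2.88, -1.19); distance from the point to it = 1.25 mm. The point is inside the cross-section and 1.25 mm from the nearest boundary — more than the 0.8 mm shell width (2 × 0.4), so it's in the infill interior.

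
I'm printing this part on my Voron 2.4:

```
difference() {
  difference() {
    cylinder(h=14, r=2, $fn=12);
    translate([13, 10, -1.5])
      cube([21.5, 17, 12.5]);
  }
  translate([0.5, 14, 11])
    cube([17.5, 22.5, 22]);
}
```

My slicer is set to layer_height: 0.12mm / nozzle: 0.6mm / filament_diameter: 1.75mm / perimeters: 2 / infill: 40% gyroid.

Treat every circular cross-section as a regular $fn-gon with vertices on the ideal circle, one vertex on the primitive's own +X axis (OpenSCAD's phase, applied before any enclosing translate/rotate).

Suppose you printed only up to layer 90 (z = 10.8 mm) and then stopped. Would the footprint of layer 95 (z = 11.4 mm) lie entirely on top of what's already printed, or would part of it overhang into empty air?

Compare the two slices. At z = 10.8: the cylinder: section is a regular 12-gon, circumradius r=2 (area = (12/2)·2.000²·sin(360°/12) = 12.00 mm²); the cube at (13, 10) (footprint 21.5×17) is included at this height (area 365.50 mm²); Taking the first minus the rest: starting from the r=2 cylinder (12.00 mm²), the 21.5×17 cube at (13, 10) misses the remaining region (no effect) — area = 12.00 mm²; the cube at (0.5, 14) is absent (z outside [11, 33]); After the difference (first − rest): none of the subtracted shapes is present at this height, so that combined region is unchanged — area = 12.00 mm². At z = 11.4: the cylinder: section is a regular 12-gon, circumradius r=2 (area = (12/2)·2.000²·sin(360°/12) = 12.00 mm²); the cube at (13, 10) is not intersected at this z (z outside [-1.5, 11]); Subtracting the remaining from the first: none of the subtracted shapes is present at this height, so the r=2 cylinder is unchanged — area = 12.00 mm²; the cube at (0.5, 14) (footprint 17.5×22.5) is included at this height (area 393.75 mm²); After the difference (first − rest): starting from that combined region (12.00 mm²), the 17.5×22.5 cube at (0.5, 14) misses the remaining region (no effect) — area = 12.00 mm². Checking containment: the cross-section at z = 11.4 is a subset of the cross-section at z = 10.8.

entirely on top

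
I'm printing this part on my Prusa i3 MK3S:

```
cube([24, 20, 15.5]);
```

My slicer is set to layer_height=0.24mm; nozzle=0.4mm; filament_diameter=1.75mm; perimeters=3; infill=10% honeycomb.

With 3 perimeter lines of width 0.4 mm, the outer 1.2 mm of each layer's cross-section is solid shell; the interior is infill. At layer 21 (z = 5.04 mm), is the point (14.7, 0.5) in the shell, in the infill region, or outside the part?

shell

At z = 5.04 mm: the cube is present — its section is the full 24×20 rectangle. Overall, the cross-section is a single solid region. The nearest boundary edge runs (0.00, 0.00)→(24.00, 0.00); distance from the point to it = 0.50 mm. The point is inside the cross-section, 0.50 mm from the nearest boundary — within the 1.2 mm shell band (3 × 0.4).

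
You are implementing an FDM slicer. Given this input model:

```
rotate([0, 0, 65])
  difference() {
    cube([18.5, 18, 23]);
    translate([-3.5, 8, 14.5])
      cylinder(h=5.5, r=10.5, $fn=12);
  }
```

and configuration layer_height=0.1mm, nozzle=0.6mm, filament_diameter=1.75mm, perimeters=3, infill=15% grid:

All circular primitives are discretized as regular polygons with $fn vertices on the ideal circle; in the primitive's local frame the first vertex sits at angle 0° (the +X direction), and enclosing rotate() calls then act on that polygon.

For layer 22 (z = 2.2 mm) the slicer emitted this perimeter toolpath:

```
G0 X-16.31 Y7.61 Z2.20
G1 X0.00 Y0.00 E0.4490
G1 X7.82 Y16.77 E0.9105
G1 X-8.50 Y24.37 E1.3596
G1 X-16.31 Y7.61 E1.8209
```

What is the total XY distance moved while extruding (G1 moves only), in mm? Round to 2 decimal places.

72.99 mm

Sum the Euclidean lengths of each G1 segment: total = 72.99 mm.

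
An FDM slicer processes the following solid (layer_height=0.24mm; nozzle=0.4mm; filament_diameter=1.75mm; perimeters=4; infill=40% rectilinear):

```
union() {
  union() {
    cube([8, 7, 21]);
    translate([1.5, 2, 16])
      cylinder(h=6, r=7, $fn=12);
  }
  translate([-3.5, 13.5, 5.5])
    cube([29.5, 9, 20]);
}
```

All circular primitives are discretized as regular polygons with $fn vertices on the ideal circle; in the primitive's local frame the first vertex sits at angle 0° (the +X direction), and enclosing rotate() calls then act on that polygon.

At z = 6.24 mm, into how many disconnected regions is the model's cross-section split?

2

At z = 6.24 mm: the cube is present — its section is the full 8×7 rectangle; the cylinder at (1.5, 2) is not intersected at this z (z outside [16, 22]); Taking the union: only the 8×7 cube is present, so the union is just that shape — 1 connected region; the 29.5×9 cube at (-3.5, 13.5) contributes its full rectangle; Taking the union: the 2 present regions are separate (no shared area or edge), so areas and boundary lengths simply add and each stays a separate island — 2 connected regions. The result has 2 disconnected regions.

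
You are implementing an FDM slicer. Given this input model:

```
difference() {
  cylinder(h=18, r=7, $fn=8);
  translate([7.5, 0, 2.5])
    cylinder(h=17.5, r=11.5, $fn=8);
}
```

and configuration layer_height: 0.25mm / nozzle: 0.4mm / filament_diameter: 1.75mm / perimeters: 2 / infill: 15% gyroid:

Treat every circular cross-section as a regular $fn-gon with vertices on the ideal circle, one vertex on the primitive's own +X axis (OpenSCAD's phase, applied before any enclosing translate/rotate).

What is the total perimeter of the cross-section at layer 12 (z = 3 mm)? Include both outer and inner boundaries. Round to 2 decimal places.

32.52 mm

At z = 3 mm: the r=7 cylinder gives a regular 8-gon of circumradius 7 (constant along its height) (perimeter = 2·8·7.000·sin(180°/8) = 42.86 mm); the r=11.5 cylinder at (7.5, 0) gives a regular 8-gon of circumradius 11.5 (constant along its height) (perimeter = 2·8·11.500·sin(180°/8) = 70.41 mm); Subtracting the remaining from the first: starting from the r=7 cylinder, the r=11.5 cylinder at (7.5, 0) partially overlaps it — only the 104.39 mm² overlap (of its 374.06 mm²) is removed, clipping the outline — boundary = 32.52 mm. Overall, the cross-section is a single solid region. Total boundary length (outer) = 32.52 mm.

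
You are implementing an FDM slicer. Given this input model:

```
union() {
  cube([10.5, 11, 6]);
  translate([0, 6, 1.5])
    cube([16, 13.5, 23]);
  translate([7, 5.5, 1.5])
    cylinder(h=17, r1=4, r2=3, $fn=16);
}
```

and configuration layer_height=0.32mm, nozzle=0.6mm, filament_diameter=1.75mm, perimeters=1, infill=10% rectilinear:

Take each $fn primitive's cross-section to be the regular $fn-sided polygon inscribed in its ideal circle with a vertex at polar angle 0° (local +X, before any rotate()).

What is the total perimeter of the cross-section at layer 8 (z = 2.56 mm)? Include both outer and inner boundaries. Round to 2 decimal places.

At z = 2.56 mm: the cube (footprint 10.5×11) is included at this height (perimeter 43.00 mm); the cube at (0, 6) (footprint 16×13.5) is included at this height (perimeter 59.00 mm); the cone at (7, 5.5) (r1=4→r2=3) has section circumradius 3.938 here — a regular 16-gon (perimeter = 2·16·3.938·sin(180°/16) = 24.58 mm); Merging all regions: the regions partially overlap (shared area 99.33 mm²), so the edge portions inside another operand are dropped and the merged outline is re-measured after clipping — boundary = 70.74 mm. Overall, the cross-section is a single solid region. Total boundary length (outer) = 70.74 mm.

70.74 mm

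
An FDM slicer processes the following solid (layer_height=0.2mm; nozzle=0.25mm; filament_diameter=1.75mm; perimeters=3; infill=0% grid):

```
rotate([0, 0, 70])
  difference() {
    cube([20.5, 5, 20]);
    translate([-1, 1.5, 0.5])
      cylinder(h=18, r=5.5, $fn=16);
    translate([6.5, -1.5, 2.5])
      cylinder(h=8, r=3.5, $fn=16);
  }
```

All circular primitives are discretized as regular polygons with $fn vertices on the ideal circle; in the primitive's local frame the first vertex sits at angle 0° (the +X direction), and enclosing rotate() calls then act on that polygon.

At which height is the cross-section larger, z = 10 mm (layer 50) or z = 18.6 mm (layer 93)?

layer 93 (z = 18.6 mm)

Layer 50 (z = 10): the cube (footprint 20.5×5) is included at this height (area 102.50 mm²); the r=5.5 cylinder at (-1, 1.5) gives a regular 16-gon of circumradius 5.5 (constant along its height) (area = (16/2)·5.500²·sin(360°/16) = 92.61 mm²); the r=3.5 cylinder at (6.5, -1.5) gives a regular 16-gon of circumradius 3.5 (constant along its height) (area = (16/2)·3.500²·sin(360°/16) = 37.50 mm²); After the difference (first − rest): starting from the 20.5×5 cube (102.50 mm²), the r=5.5 cylinder at (-1, 1.5) partially overlaps it — only the 20.60 mm² overlap (of its 92.61 mm²) is removed, clipping the outline; the r=3.5 cylinder at (6.5, -1.5) partially overlaps it — only the 8.07 mm² overlap (of its 37.50 mm²) is removed, clipping the outline — area = 73.82 mm²; (whole slice rotated 70° about Z — lengths, areas and connectivity unchanged). So its area = 73.82 mm². Layer 93 (z = 18.6): the cube is present — its section is the full 20.5×5 rectangle (area 102.50 mm²); the cylinder at (-1, 1.5) is not intersected at this z (z outside [0.5, 18.5]); the cylinder at (6.5, -1.5) is absent (z outside [2.5, 10.5]); Taking the first minus the rest: none of the subtracted shapes is present at this height, so the 20.5×5 cube is unchanged — area = 102.50 mm²; (whole slice rotated 70° about Z — lengths, areas and connectivity unchanged). So its area = 102.50 mm². Layer 93 is larger (102.50 vs 73.82 mm²).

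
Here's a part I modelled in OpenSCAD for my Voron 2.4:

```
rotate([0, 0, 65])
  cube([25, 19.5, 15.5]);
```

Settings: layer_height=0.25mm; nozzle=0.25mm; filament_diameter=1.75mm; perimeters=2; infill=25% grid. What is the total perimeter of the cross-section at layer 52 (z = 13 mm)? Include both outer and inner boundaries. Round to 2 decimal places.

89.00 mm

At z = 13 mm: the 25×19.5 cube contributes its full rectangle (perimeter 89.00 mm); (rotated 65° about Z; rotation is an isometry so areas/perimeters/island counts are preserved). Overall, the cross-section is a single solid region. Total boundary length (outer) = 89.00 mm.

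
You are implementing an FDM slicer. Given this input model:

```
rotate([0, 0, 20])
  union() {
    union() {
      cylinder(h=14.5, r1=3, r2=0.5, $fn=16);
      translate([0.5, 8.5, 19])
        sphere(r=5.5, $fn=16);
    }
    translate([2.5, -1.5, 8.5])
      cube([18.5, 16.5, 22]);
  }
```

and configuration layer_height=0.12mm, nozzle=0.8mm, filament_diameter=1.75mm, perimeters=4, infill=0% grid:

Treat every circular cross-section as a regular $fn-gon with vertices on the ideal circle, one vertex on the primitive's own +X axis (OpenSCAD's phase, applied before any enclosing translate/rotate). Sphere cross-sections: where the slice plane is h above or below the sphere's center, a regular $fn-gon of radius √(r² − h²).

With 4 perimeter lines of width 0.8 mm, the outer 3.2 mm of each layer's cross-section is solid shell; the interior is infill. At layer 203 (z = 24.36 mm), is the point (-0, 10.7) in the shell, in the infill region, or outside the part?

At z = 24.36 mm: the cone is absent (z outside [0, 14.5]); the sphere at (0.5, 8.5): section is a regular 16-gon, circumradius = √(r²−h²) = √(5.5²−5.36²) = 1.233; Merging all regions: only the r=5.5 sphere at (0.5, 8.5) is present, so the union is just that shape — 1 connected region; the cube at (2.5, -1.5) is present — its section is the full 18.5×16.5 rectangle; Combining (union): the 2 present regions are separate (no shared area or edge), so areas and boundary lengths simply add and each stays a separate island — 2 connected regions; (rotated 20° about Z; rotation is an isometry so areas/perimeters/island counts are preserved). Overall, the cross-section has 2 separate islands. Undo the 20° rotation: the query point maps to (3.660, 10.055) in the un-rotated model frame. The nearest boundary edge runs (2.50, -1.50)→(2.50, 15.00); distance from the point to it = 1.16 mm. (Shell/infill is judged within the island containing the point — the largest one.) The point is inside the cross-section, 1.16 mm from the nearest boundary — within the 3.2 mm shell band (4 × 0.8).

shell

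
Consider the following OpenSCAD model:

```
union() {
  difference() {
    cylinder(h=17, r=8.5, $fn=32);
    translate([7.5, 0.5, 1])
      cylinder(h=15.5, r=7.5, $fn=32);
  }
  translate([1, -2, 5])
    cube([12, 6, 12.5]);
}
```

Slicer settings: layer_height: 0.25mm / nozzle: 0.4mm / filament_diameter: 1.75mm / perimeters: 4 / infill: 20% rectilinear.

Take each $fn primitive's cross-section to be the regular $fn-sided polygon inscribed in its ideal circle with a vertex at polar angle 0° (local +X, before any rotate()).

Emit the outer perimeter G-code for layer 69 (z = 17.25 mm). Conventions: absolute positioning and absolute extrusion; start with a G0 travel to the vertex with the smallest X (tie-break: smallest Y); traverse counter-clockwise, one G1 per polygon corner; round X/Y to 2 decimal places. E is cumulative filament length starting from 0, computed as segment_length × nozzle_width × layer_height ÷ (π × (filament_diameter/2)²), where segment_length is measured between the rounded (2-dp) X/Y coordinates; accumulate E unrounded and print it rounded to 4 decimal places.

At z = 17.25 mm: the cylinder does not reach this height (z outside [0, 17]); the cylinder at (7.5, 0.5) does not reach this height (z outside [1, 16.5]); After the difference (first − rest): the first operand is absent here, so nothing remains; the cube at (1, -2) is present — its section is the full 12×6 rectangle; Taking the union: only the 12×6 cube at (1, -2) is present, so the union is just that shape — 1 connected region. The outline is a single polygon with 4 vertices. Extrusion per mm of travel: 0.4 × 0.25 / (π × 0.875²) = 0.041575. Accumulating E over each segment gives final E = 1.4967.

G0 X1.00 Y-2.00 Z17.25
G1 X13.00 Y-2.00 E0.4989
G1 X13.00 Y4.00 E0.7484
G1 X1.00 Y4.00 E1.2473
G1 X1.00 Y-2.00 E1.4967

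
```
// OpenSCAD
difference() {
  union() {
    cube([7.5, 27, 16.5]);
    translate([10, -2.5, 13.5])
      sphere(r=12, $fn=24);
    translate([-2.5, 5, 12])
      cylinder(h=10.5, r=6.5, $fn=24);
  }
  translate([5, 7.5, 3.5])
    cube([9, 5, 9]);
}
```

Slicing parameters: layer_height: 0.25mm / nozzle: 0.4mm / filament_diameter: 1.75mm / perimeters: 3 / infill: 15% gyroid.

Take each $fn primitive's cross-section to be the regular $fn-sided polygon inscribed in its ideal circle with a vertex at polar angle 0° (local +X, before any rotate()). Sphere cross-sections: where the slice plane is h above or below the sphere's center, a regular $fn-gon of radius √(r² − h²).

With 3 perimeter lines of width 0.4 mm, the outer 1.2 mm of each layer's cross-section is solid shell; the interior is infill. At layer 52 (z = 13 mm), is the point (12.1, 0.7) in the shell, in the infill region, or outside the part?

infill

At z = 13 mm: the cube is present — its section is the full 7.5×27 rectangle; the r=12 sphere at (10, -2.5) contributes a regular 24-gon of circumradius √(12²−0.5²) = 11.990; the r=6.5 cylinder at (-2.5, 5) gives a regular 24-gon of circumradius 6.5 (constant along its height); Merging all regions: the regions partially overlap (shared area 95.02 mm²), so overlapping operands fuse into one piece — 1 connected region; the cube at (5, 7.5) does not reach this height (z outside [3.5, 12.5]); Taking the first minus the rest: none of the subtracted shapes is present at this height, so that combined region is unchanged — 1 connected region. Overall, the cross-section is a single solid region. The nearest boundary edge runs (15.99, 7.88)→(18.48, 5.98); distance from the point to it = 8.07 mm. The point is inside the cross-section and 8.07 mm from the nearest boundary — more than the 1.2 mm shell width (3 × 0.4), so it's in the infill interior.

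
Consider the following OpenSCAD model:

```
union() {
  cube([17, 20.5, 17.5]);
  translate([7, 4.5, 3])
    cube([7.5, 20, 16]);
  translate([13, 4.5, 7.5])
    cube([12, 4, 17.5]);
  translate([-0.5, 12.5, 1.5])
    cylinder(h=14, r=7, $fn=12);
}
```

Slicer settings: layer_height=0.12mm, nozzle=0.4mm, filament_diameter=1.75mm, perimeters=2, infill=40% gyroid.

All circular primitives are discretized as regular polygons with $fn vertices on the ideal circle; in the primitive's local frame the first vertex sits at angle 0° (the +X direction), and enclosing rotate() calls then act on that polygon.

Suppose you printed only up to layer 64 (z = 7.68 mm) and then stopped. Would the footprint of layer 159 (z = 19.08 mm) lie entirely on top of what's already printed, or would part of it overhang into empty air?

Compare the two slices. At z = 7.68: the cube is present — its section is the full 17×20.5 rectangle (area 348.50 mm²); the cube at (7, 4.5) (footprint 7.5×20) is included at this height (area 150.00 mm²); the cube at (13, 4.5) (footprint 12×4) is included at this height (area 48.00 mm²); the cylinder at (-0.5, 12.5): section is a regular 12-gon, circumradius r=7 (area = (12/2)·7.000²·sin(360°/12) = 147.00 mm²); Taking the union: the regions partially overlap — summed areas 693.50 mm² minus the doubly-counted overlap 202.57 mm² gives 490.93 mm² — area = 490.93 mm². At z = 19.08: the cube does not reach this height (z outside [0, 17.5]); the cube at (7, 4.5) does not reach this height (z outside [3, 19]); the cube at (13, 4.5) (footprint 12×4) is included at this height (area 48.00 mm²); the cylinder at (-0.5, 12.5) is absent (z outside [1.5, 15.5]); Combining (union): only the 12×4 cube at (13, 4.5) is present, so the union is just that shape — area = 48.00 mm². Checking containment: the cross-section at z = 19.08 is a subset of the cross-section at z = 7.68.

entirely on top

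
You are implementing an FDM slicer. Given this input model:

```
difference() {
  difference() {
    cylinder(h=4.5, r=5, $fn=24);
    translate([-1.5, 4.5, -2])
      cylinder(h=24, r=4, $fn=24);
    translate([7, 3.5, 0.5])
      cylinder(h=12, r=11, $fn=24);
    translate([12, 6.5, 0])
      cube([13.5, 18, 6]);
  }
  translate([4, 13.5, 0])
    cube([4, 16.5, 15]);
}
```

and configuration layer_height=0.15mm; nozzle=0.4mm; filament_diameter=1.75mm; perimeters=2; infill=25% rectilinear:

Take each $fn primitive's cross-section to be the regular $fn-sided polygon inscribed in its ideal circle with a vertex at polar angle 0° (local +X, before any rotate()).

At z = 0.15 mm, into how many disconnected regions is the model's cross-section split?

1

At z = 0.15 mm: the cylinder: section is a regular 24-gon, circumradius r=5; the r=4 cylinder at (-1.5, 4.5) contributes a regular 24-gon of circumradius 4; the cylinder at (7, 3.5) is absent (z outside [0.5, 12.5]); the 13.5×18 cube at (12, 6.5) contributes its full rectangle; Subtracting the remaining from the first: starting from the r=5 cylinder, the r=4 cylinder at (-1.5, 4.5) partially overlaps it — only the 22.23 mm² overlap (of its 49.69 mm²) is removed, clipping the outline; the 13.5×18 cube at (12, 6.5) misses the remaining region (no effect) — 1 connected region; the 4×16.5 cube at (4, 13.5) contributes its full rectangle; After the difference (first − rest): starting from that combined region, the 4×16.5 cube at (4, 13.5) misses the remaining region (no effect) — 1 connected region. The result has 1 disconnected region.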